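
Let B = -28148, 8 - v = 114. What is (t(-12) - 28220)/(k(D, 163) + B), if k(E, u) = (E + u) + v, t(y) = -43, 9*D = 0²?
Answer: 28263/28091 ≈ 1.0061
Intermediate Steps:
v = -106 (v = 8 - 1*114 = 8 - 114 = -106)
D = 0 (D = (⅑)*0² = (⅑)*0 = 0)
k(E, u) = -106 + E + u (k(E, u) = (E + u) - 106 = -106 + E + u)
(t(-12) - 28220)/(k(D, 163) + B) = (-43 - 28220)/((-106 + 0 + 163) - 28148) = -28263/(57 - 28148) = -28263/(-28091) = -28263*(-1/28091) = 28263/28091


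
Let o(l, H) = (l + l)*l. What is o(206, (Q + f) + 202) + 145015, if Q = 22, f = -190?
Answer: 229887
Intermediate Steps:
o(l, H) = 2*l² (o(l, H) = (2*l)*l = 2*l²)
o(206, (Q + f) + 202) + 145015 = 2*206² + 145015 = 2*42436 + 145015 = 84872 + 145015 = 229887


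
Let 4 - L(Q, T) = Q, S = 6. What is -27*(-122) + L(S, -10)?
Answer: 3292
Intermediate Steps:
L(Q, T) = 4 - Q
-27*(-122) + L(S, -10) = -27*(-122) + (4 - 1*6) = 3294 + (4 - 6) = 3294 - 2 = 3292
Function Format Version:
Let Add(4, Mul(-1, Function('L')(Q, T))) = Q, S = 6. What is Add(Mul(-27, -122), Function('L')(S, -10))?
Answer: 3292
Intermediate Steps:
Function('L')(Q, T) = Add(4, Mul(-1, Q))
Add(Mul(-27, -122), Function('L')(S, -10)) = Add(Mul(-27, -122), Add(4, Mul(-1, 6))) = Add(3294, Add(4, -6)) = Add(3294, -2) = 3292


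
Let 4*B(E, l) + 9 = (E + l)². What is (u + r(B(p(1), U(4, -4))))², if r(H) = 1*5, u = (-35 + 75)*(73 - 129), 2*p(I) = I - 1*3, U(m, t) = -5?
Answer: 4995225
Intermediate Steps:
p(I) = -3/2 + I/2 (p(I) = (I - 1*3)/2 = (I - 3)/2 = (-3 + I)/2 = -3/2 + I/2)
u = -2240 (u = 40*(-56) = -2240)
B(E, l) = -9/4 + (E + l)²/4
r(H) = 5
(u + r(B(p(1), U(4, -4))))² = (-2240 + 5)² = (-2235)² = 4995225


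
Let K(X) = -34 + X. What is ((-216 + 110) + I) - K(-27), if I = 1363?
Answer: 1318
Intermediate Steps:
((-216 + 110) + I) - K(-27) = ((-216 + 110) + 1363) - (-34 - 27) = (-106 + 1363) - 1*(-61) = 1257 + 61 = 1318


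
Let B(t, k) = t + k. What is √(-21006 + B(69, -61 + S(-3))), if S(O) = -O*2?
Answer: 16*I*√82 ≈ 144.89*I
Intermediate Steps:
S(O) = -2*O
B(t, k) = k + t
√(-21006 + B(69, -61 + S(-3))) = √(-21006 + ((-61 - 2*(-3)) + 69)) = √(-21006 + ((-61 + 6) + 69)) = √(-21006 + (-55 + 69)) = √(-21006 + 14) = √(-20992) = 16*I*√82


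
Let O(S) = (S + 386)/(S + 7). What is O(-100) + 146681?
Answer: 13641047/93 ≈ 1.4668e+5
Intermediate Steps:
O(S) = (386 + S)/(7 + S)
O(-100) + 146681 = (386 - 100)/(7 - 100) + 146681 = 286/(-93) + 146681 = -1/93*286 + 146681 = -286/93 + 146681 = 13641047/93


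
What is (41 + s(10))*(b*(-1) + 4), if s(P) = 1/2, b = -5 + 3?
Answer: 249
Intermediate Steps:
b = -2
s(P) = ½
(41 + s(10))*(b*(-1) + 4) = (41 + ½)*(-2*(-1) + 4) = 83*(2 + 4)/2 = (83/2)*6 = 249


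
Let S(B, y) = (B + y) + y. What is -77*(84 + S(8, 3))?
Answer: -7546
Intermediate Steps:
S(B, y) = B + 2*y
-77*(84 + S(8, 3)) = -77*(84 + (8 + 2*3)) = -77*(84 + (8 + 6)) = -77*(84 + 14) = -77*98 = -7546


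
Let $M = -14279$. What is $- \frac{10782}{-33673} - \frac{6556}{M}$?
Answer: $\frac{374716366}{480816767} \approx 0.77933$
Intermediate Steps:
$- \frac{10782}{-33673} - \frac{6556}{M} = - \frac{10782}{-33673} - \frac{6556}{-14279} = \left(-10782\right) \left(- \frac{1}{33673}\right) - - \frac{6556}{14279} = \frac{10782}{33673} + \frac{6556}{14279} = \frac{374716366}{480816767}$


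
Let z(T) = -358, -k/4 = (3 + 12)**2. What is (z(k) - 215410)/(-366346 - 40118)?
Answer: 26971/50808 ≈ 0.53084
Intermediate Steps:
k = -900 (k = -4*(3 + 12)**2 = -4*15**2 = -4*225 = -900)
(z(k) - 215410)/(-366346 - 40118) = (-358 - 215410)/(-366346 - 40118) = -215768/(-406464) = -215768*(-1/406464) = 26971/50808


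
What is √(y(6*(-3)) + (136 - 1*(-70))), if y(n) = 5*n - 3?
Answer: √113 ≈ 10.630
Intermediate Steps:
y(n) = -3 + 5*n
√(y(6*(-3)) + (136 - 1*(-70))) = √((-3 + 5*(6*(-3))) + (136 - 1*(-70))) = √((-3 + 5*(-18)) + (136 + 70)) = √((-3 - 90) + 206) = √(-93 + 206) = √113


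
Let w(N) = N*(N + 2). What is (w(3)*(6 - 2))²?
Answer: 3600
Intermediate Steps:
w(N) = N*(2 + N)
(w(3)*(6 - 2))² = ((3*(2 + 3))*(6 - 2))² = ((3*5)*4)² = (15*4)² = 60² = 3600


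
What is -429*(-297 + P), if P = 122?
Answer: 75075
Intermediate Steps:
-429*(-297 + P) = -429*(-297 + 122) = -429*(-175) = 75075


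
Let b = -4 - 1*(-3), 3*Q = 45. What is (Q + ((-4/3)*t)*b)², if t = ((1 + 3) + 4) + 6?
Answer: 10201/9 ≈ 1133.4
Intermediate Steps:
t = 14 (t = (4 + 4) + 6 = 8 + 6 = 14)
Q = 15 (Q = (⅓)*45 = 15)
b = -1 (b = -4 + 3 = -1)
(Q + ((-4/3)*t)*b)² = (15 + (-4/3*14)*(-1))² = (15 + (-4*⅓*14)*(-1))² = (15 - 4/3*14*(-1))² = (15 - 56/3*(-1))² = (15 + 56/3)² = (101/3)² = 10201/9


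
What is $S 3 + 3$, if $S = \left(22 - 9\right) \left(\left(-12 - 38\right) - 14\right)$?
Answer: $-2493$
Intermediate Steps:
$S = -832$ ($S = 13 \left(\left(-12 - 38\right) - 14\right) = 13 \left(-50 - 14\right) = 13 \left(-64\right) = -832$)
$S 3 + 3 = \left(-832\right) 3 + 3 = -2496 + 3 = -2493$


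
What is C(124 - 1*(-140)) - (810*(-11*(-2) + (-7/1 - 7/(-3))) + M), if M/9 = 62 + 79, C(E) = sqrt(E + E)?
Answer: -15309 + 4*sqrt(33) ≈ -15286.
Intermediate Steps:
C(E) = sqrt(2)*sqrt(E) (C(E) = sqrt(2*E) = sqrt(2)*sqrt(E))
M = 1269 (M = 9*(62 + 79) = 9*141 = 1269)
C(124 - 1*(-140)) - (810*(-11*(-2) + (-7/1 - 7/(-3))) + M) = sqrt(2)*sqrt(124 - 1*(-140)) - (810*(-11*(-2) + (-7/1 - 7/(-3))) + 1269) = sqrt(2)*sqrt(124 + 140) - (810*(22 + (-7*1 - 7*(-1/3))) + 1269) = sqrt(2)*sqrt(264) - (810*(22 + (-7 + 7/3)) + 1269) = sqrt(2)*(2*sqrt(66)) - (810*(22 - 14/3) + 1269) = 4*sqrt(33) - (810*(52/3) + 1269) = 4*sqrt(33) - (14040 + 1269) = 4*sqrt(33) - 1*15309 = 4*sqrt(33) - 15309 = -15309 + 4*sqrt(33)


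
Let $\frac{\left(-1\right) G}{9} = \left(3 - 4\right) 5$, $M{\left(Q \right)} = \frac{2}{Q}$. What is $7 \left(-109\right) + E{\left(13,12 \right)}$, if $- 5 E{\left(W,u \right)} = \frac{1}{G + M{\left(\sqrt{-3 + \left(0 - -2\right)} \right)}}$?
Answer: $- \frac{1548136}{2029} - \frac{2 i}{10145} \approx -763.0 - 0.00019714 i$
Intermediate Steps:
$G = 45$ ($G = - 9 \left(3 - 4\right) 5 = - 9 \left(\left(-1\right) 5\right) = \left(-9\right) \left(-5\right) = 45$)
$E{\left(W,u \right)} = - \frac{45 + 2 i}{10145}$ ($E{\left(W,u \right)} = - \frac{1}{5 \left(45 + \frac{2}{\sqrt{-3 + \left(0 - -2\right)}}\right)} = - \frac{1}{5 \left(45 + \frac{2}{\sqrt{-3 + \left(0 + 2\right)}}\right)} = - \frac{1}{5 \left(45 + \frac{2}{\sqrt{-3 + 2}}\right)} = - \frac{1}{5 \left(45 + \frac{2}{\sqrt{-1}}\right)} = - \frac{1}{5 \left(45 + \frac{2}{i}\right)} = - \frac{1}{5 \left(45 + 2 \left(- i\right)\right)} = - \frac{1}{5 \left(45 - 2 i\right)} = - \frac{\frac{1}{2029} \left(45 + 2 i\right)}{5} = - \frac{45 + 2 i}{10145}$)
$7 \left(-109\right) + E{\left(13,12 \right)} = 7 \left(-109\right) - \left(\frac{9}{2029} + \frac{2 i}{10145}\right) = -763 - \left(\frac{9}{2029} + \frac{2 i}{10145}\right) = - \frac{1548136}{2029} - \frac{2 i}{10145}$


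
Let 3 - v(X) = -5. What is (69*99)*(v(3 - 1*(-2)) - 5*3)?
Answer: -47817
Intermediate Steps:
v(X) = 8 (v(X) = 3 - 1*(-5) = 3 + 5 = 8)
(69*99)*(v(3 - 1*(-2)) - 5*3) = (69*99)*(8 - 5*3) = 6831*(8 - 15) = 6831*(-7) = -47817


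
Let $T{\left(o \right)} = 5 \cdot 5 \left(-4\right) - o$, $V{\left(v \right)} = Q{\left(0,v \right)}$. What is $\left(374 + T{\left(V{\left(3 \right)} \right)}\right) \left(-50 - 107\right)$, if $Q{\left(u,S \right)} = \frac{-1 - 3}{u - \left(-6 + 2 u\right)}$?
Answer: $- \frac{129368}{3} \approx -43123.0$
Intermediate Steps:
$Q{\left(u,S \right)} = - \frac{4}{6 - u}$
$V{\left(v \right)} = - \frac{2}{3}$ ($V{\left(v \right)} = \frac{4}{-6 + 0} = \frac{4}{-6} = 4 \left(- \frac{1}{6}\right) = - \frac{2}{3}$)
$T{\left(o \right)} = -100 - o$ ($T{\left(o \right)} = 25 \left(-4\right) - o = -100 - o$)
$\left(374 + T{\left(V{\left(3 \right)} \right)}\right) \left(-50 - 107\right) = \left(374 - \frac{298}{3}\right) \left(-50 - 107\right) = \left(374 + \left(-100 + \frac{2}{3}\right)\right) \left(-157\right) = \left(374 - \frac{298}{3}\right) \left(-157\right) = \frac{824}{3} \left(-157\right) = - \frac{129368}{3}$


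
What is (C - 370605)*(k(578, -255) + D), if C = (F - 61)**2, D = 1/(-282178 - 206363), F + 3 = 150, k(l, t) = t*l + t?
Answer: 26198496151310714/488541 ≈ 5.3626e+10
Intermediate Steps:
k(l, t) = t + l*t (k(l, t) = l*t + t = t + l*t)
F = 147 (F = -3 + 150 = 147)
D = -1/488541 (D = 1/(-488541) = -1/488541 ≈ -2.0469e-6)
C = 7396 (C = (147 - 61)**2 = 86**2 = 7396)
(C - 370605)*(k(578, -255) + D) = (7396 - 370605)*(-255*(1 + 578) - 1/488541) = -363209*(-255*579 - 1/488541) = -363209*(-147645 - 1/488541) = -363209*(-72130635946/488541) = 26198496151310714/488541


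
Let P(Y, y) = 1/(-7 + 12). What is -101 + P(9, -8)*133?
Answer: -372/5 ≈ -74.400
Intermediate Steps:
P(Y, y) = ⅕ (P(Y, y) = 1/5 = ⅕)
-101 + P(9, -8)*133 = -101 + (⅕)*133 = -101 + 133/5 = -372/5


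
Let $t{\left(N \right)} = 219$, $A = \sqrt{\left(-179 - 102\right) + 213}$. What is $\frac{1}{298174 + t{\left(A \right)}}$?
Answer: $\frac{1}{298393} \approx 3.3513 \cdot 10^{-6}$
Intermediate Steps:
$A = 2 i \sqrt{17}$ ($A = \sqrt{\left(-179 - 102\right) + 213} = \sqrt{-281 + 213} = \sqrt{-68} = 2 i \sqrt{17} \approx 8.2462 i$)
$\frac{1}{298174 + t{\left(A \right)}} = \frac{1}{298174 + 219} = \frac{1}{298393}$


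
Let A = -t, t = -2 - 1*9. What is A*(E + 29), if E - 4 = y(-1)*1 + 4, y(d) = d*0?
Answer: 407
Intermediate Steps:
y(d) = 0
t = -11 (t = -2 - 9 = -11)
A = 11 (A = -1*(-11) = 11)
E = 8 (E = 4 + (0*1 + 4) = 4 + (0 + 4) = 4 + 4 = 8)
A*(E + 29) = 11*(8 + 29) = 11*37 = 407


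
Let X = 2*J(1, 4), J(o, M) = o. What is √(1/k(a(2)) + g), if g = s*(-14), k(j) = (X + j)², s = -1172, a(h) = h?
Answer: √262529/4 ≈ 128.09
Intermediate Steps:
X = 2 (X = 2*1 = 2)
k(j) = (2 + j)²
g = 16408 (g = -1172*(-14) = 16408)
√(1/k(a(2)) + g) = √(1/((2 + 2)²) + 16408) = √(1/(4²) + 16408) = √(1/16 + 16408) = √(262529/16) = √262529/4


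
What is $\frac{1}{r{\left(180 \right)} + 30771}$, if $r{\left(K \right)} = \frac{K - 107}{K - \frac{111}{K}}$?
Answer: $\frac{10763}{331192653} \approx 3.2498 \cdot 10^{-5}$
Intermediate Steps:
$r{\left(K \right)} = \frac{-107 + K}{K - \frac{111}{K}}$
$\frac{1}{r{\left(180 \right)} + 30771} = \frac{1}{\frac{180 \left(-107 + 180\right)}{-111 + 180^{2}} + 30771} = \frac{1}{180 \frac{1}{-111 + 32400} \cdot 73 + 30771} = \frac{1}{180 \cdot \frac{1}{32289} \cdot 73 + 30771} = \frac{1}{\frac{4380}{10763} + 30771} = \frac{1}{\frac{331192653}{10763}} = \frac{10763}{331192653}$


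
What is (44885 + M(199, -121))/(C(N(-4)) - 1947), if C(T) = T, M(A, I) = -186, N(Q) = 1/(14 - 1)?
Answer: -581087/25310 ≈ -22.959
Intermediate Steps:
N(Q) = 1/13
(44885 + M(199, -121))/(C(N(-4)) - 1947) = (44885 - 186)/(1/13 - 1947) = 44699/(-25310/13) = 44699*(-13/25310) = -581087/25310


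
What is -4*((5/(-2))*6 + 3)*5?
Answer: 240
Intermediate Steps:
-4*((5/(-2))*6 + 3)*5 = -4*((5*(-½))*6 + 3)*5 = -4*(-5/2*6 + 3)*5 = -4*(-15 + 3)*5 = -4*(-12)*5 = 48*5 = 240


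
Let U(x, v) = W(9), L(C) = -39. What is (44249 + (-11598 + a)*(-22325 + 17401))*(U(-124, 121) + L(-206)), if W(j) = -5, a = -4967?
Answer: -3590853596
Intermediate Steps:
U(x, v) = -5
(44249 + (-11598 + a)*(-22325 + 17401))*(U(-124, 121) + L(-206)) = (44249 + (-11598 - 4967)*(-22325 + 17401))*(-5 - 39) = (44249 - 16565*(-4924))*(-44) = (44249 + 81566060)*(-44) = 81610309*(-44) = -3590853596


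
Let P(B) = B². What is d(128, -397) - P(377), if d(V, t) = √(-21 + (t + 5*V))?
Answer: -142129 + √222 ≈ -1.4211e+5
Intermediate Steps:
d(V, t) = √(-21 + t + 5*V)
d(128, -397) - P(377) = √(-21 - 397 + 5*128) - 1*377² = √(-21 - 397 + 640) - 1*142129 = √222 - 142129 = -142129 + √222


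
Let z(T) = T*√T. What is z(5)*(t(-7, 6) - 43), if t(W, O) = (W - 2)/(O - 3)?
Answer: -230*√5 ≈ -514.30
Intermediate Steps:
t(W, O) = (-2 + W)/(-3 + O)
z(T) = T^(3/2)
z(5)*(t(-7, 6) - 43) = 5^(3/2)*((-2 - 7)/(-3 + 6) - 43) = (5*√5)*(-9/3 - 43) = (5*√5)*((⅓)*(-9) - 43) = (5*√5)*(-3 - 43) = (5*√5)*(-46) = -230*√5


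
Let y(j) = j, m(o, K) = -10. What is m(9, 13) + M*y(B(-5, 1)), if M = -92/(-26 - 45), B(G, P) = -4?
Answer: -1078/71 ≈ -15.183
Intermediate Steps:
M = 92/71 (M = -92/(-71) = -92*(-1/71) = 92/71 ≈ 1.2958)
m(9, 13) + M*y(B(-5, 1)) = -10 + (92/71)*(-4) = -10 - 368/71 = -1078/71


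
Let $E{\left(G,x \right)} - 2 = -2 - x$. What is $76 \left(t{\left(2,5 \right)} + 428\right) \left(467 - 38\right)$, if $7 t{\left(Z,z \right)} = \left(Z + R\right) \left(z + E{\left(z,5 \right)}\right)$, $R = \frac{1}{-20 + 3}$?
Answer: $13954512$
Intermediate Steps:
$E{\left(G,x \right)} = - x$ ($E{\left(G,x \right)} = 2 - \left(2 + x\right) = - x$)
$R = - \frac{1}{17}$ ($R = \frac{1}{-17} = - \frac{1}{17} \approx -0.058824$)
$t{\left(Z,z \right)} = \frac{\left(-5 + z\right) \left(- \frac{1}{17} + Z\right)}{7}$ ($t{\left(Z,z \right)} = \frac{\left(Z - \frac{1}{17}\right) \left(z - 5\right)}{7} = \frac{\left(- \frac{1}{17} + Z\right) \left(z - 5\right)}{7} = \frac{\left(- \frac{1}{17} + Z\right) \left(-5 + z\right)}{7} = \frac{\left(-5 + z\right) \left(- \frac{1}{17} + Z\right)}{7}$)
$76 \left(t{\left(2,5 \right)} + 428\right) \left(467 - 38\right) = 76 \left(\left(\frac{5}{119} - \frac{10}{7} - \frac{5}{119} + \frac{1}{7} \cdot 2 \cdot 5\right) + 428\right) \left(467 - 38\right) = 76 \left(\left(\frac{5}{119} - \frac{10}{7} - \frac{5}{119} + \frac{10}{7}\right) + 428\right) 429 = 76 \left(0 + 428\right) 429 = 76 \cdot 428 \cdot 429 = 76 \cdot 183612 = 13954512$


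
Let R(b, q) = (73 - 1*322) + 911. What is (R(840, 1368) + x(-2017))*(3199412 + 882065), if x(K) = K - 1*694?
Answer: -8362946373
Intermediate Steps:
R(b, q) = 662 (R(b, q) = (73 - 322) + 911 = -249 + 911 = 662)
x(K) = -694 + K (x(K) = K - 694 = -694 + K)
(R(840, 1368) + x(-2017))*(3199412 + 882065) = (662 + (-694 - 2017))*(3199412 + 882065) = (662 - 2711)*4081477 = -2049*4081477 = -8362946373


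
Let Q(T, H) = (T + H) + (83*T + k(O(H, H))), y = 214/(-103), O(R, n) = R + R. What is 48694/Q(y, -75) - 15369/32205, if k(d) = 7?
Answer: -5396917181/26816030 ≈ -201.26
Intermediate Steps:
O(R, n) = 2*R
y = -214/103 (y = 214*(-1/103) = -214/103 ≈ -2.0777)
Q(T, H) = 7 + H + 84*T (Q(T, H) = (T + H) + (83*T + 7) = (H + T) + (7 + 83*T) = 7 + H + 84*T)
48694/Q(y, -75) - 15369/32205 = 48694/(7 - 75 + 84*(-214/103)) - 15369/32205 = 48694/(7 - 75 - 17976/103) - 15369*1/32205 = 48694/(-24980/103) - 5123/10735 = 48694*(-103/24980) - 5123/10735 = -2507741/12490 - 5123/10735 = -5396917181/26816030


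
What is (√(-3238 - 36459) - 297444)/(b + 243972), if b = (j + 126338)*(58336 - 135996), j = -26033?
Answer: 24787/649120194 - I*√39697/7789442328 ≈ 3.8186e-5 - 2.5578e-8*I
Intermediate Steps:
b = -7789686300 (b = (-26033 + 126338)*(58336 - 135996) = 100305*(-77660) = -7789686300)
(√(-3238 - 36459) - 297444)/(b + 243972) = (√(-3238 - 36459) - 297444)/(-7789686300 + 243972) = (√(-39697) - 297444)/(-7789442328) = (I*√39697 - 297444)*(-1/7789442328) = (-297444 + I*√39697)*(-1/7789442328) = 24787/649120194 - I*√39697/7789442328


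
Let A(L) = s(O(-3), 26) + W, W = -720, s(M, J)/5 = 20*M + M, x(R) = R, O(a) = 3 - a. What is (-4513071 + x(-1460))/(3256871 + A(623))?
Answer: -4514531/3256781 ≈ -1.3862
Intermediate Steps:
s(M, J) = 105*M (s(M, J) = 5*(20*M + M) = 5*(21*M) = 105*M)
A(L) = -90 (A(L) = 105*(3 - 1*(-3)) - 720 = 105*(3 + 3) - 720 = 105*6 - 720 = 630 - 720 = -90)
(-4513071 + x(-1460))/(3256871 + A(623)) = (-4513071 - 1460)/(3256871 - 90) = -4514531/3256781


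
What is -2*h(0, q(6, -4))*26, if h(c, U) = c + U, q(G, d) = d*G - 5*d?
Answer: 208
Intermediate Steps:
q(G, d) = -5*d + G*d (q(G, d) = G*d - 5*d = -5*d + G*d)
h(c, U) = U + c
-2*h(0, q(6, -4))*26 = -2*(-4*(-5 + 6) + 0)*26 = -2*(-4*1 + 0)*26 = -2*(-4 + 0)*26 = -2*(-4)*26 = 8*26 = 208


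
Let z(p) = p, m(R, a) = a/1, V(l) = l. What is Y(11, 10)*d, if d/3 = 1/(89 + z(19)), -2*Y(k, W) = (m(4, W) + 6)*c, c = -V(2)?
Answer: 4/9 ≈ 0.44444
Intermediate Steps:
m(R, a) = a (m(R, a) = a*1 = a)
c = -2 (c = -1*2 = -2)
Y(k, W) = 6 + W (Y(k, W) = -(W + 6)*(-2)/2 = -(6 + W)*(-2)/2 = -(-12 - 2*W)/2 = 6 + W)
d = 1/36 (d = 3/(89 + 19) = 3/108 = 3*(1/108) = 1/36 ≈ 0.027778)
Y(11, 10)*d = (6 + 10)*(1/36) = 16*(1/36) = 4/9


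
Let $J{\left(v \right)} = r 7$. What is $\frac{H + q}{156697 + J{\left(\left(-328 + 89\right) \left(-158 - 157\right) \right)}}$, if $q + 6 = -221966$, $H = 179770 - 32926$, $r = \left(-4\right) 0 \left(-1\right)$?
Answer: $- \frac{75128}{156697} \approx -0.47945$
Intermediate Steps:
$r = 0$ ($r = 0 \left(-1\right) = 0$)
$H = 146844$
$q = -221972$ ($q = -6 - 221966 = -221972$)
$J{\left(v \right)} = 0$ ($J{\left(v \right)} = 0 \cdot 7 = 0$)
$\frac{H + q}{156697 + J{\left(\left(-328 + 89\right) \left(-158 - 157\right) \right)}} = \frac{146844 - 221972}{156697 + 0} = - \frac{75128}{156697}$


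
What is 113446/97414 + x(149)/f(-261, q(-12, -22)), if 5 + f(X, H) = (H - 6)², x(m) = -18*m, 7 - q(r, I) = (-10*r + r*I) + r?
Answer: 3838247327/3351918326 ≈ 1.1451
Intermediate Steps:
q(r, I) = 7 + 9*r - I*r (q(r, I) = 7 - ((-10*r + r*I) + r) = 7 - ((-10*r + I*r) + r) = 7 - (-9*r + I*r) = 7 + (9*r - I*r) = 7 + 9*r - I*r)
f(X, H) = -5 + (-6 + H)² (f(X, H) = -5 + (H - 6)² = -5 + (-6 + H)²)
113446/97414 + x(149)/f(-261, q(-12, -22)) = 113446/97414 + (-18*149)/(-5 + (-6 + (7 + 9*(-12) - 1*(-22)*(-12)))²) = 113446*(1/97414) - 2682/(-5 + (-6 + (7 - 108 - 264))²) = 56723/48707 - 2682/(-5 + (-6 - 365)²) = 56723/48707 - 2682/(-5 + (-371)²) = 56723/48707 - 2682/(-5 + 137641) = 56723/48707 - 2682/137636 = 56723/48707 - 2682*1/137636 = 56723/48707 - 1341/68818 = 3838247327/3351918326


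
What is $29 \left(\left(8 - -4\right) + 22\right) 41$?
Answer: $40426$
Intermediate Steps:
$29 \left(\left(8 - -4\right) + 22\right) 41 = 29 \left(\left(8 + 4\right) + 22\right) 41 = 29 \left(12 + 22\right) 41 = 29 \cdot 34 \cdot 41 = 986 \cdot 41 = 40426$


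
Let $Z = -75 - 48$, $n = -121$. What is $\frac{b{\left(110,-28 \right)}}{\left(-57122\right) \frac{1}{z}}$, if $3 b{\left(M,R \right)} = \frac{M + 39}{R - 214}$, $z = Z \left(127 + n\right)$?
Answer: $- \frac{18327}{6911762} \approx -0.0026516$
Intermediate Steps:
$Z = -123$ ($Z = -75 - 48 = -123$)
$z = -738$ ($z = - 123 \left(127 - 121\right) = \left(-123\right) 6 = -738$)
$b{\left(M,R \right)} = \frac{39 + M}{3 \left(-214 + R\right)}$ ($b{\left(M,R \right)} = \frac{\left(M + 39\right) \frac{1}{R - 214}}{3} = \frac{\left(39 + M\right) \frac{1}{-214 + R}}{3} = \frac{\frac{1}{-214 + R} \left(39 + M\right)}{3} = \frac{39 + M}{3 \left(-214 + R\right)}$)
$\frac{b{\left(110,-28 \right)}}{\left(-57122\right) \frac{1}{z}} = \frac{\frac{1}{3} \frac{1}{-214 - 28} \left(39 + 110\right)}{\left(-57122\right) \frac{1}{-738}} = \frac{\frac{1}{3} \frac{1}{-242} \cdot 149}{\left(-57122\right) \left(- \frac{1}{738}\right)} = \frac{\frac{1}{3} \left(- \frac{1}{242}\right) 149}{\frac{28561}{369}} = \left(- \frac{149}{726}\right) \frac{369}{28561} = - \frac{18327}{6911762}$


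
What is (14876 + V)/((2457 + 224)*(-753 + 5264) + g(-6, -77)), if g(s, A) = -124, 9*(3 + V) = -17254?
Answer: 116603/108844803 ≈ 0.0010713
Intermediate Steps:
V = -17281/9 (V = -3 + (⅑)*(-17254) = -3 - 17254/9 = -17281/9 ≈ -1920.1)
(14876 + V)/((2457 + 224)*(-753 + 5264) + g(-6, -77)) = (14876 - 17281/9)/((2457 + 224)*(-753 + 5264) - 124) = 116603/(9*(2681*4511 - 124)) = 116603/(9*(12093991 - 124)) = (116603/9)/12093867 = (116603/9)*(1/12093867) = 116603/108844803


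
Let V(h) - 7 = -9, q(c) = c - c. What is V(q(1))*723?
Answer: -1446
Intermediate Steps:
q(c) = 0
V(h) = -2 (V(h) = 7 - 9 = -2)
V(q(1))*723 = -2*723 = -1446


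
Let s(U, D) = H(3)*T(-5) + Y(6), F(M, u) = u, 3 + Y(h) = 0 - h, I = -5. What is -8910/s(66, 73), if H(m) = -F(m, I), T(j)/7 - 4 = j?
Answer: 405/2 ≈ 202.50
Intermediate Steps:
Y(h) = -3 - h (Y(h) = -3 + (0 - h) = -3 - h)
T(j) = 28 + 7*j
H(m) = 5 (H(m) = -1*(-5) = 5)
s(U, D) = -44 (s(U, D) = 5*(28 + 7*(-5)) + (-3 - 1*6) = 5*(28 - 35) + (-3 - 6) = 5*(-7) - 9 = -35 - 9 = -44)
-8910/s(66, 73) = -8910/(-44) = -8910*(-1/44) = 405/2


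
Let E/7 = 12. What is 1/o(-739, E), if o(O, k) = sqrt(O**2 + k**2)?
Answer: sqrt(553177)/553177 ≈ 0.0013445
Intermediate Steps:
E = 84 (E = 7*12 = 84)
1/o(-739, E) = 1/(sqrt((-739)**2 + 84**2)) = 1/(sqrt(546121 + 7056)) = 1/(sqrt(553177)) = sqrt(553177)/553177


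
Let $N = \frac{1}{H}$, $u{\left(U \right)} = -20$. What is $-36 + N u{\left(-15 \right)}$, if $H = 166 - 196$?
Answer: $- \frac{106}{3} \approx -35.333$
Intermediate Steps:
$H = -30$
$N = - \frac{1}{30}$ ($N = \frac{1}{-30} = - \frac{1}{30} \approx -0.033333$)
$-36 + N u{\left(-15 \right)} = -36 - - \frac{2}{3} = -36 + \frac{2}{3} = - \frac{106}{3}$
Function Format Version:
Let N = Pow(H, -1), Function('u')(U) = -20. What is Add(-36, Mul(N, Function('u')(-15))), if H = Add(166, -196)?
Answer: Rational(-106, 3) ≈ -35.333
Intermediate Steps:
H = -30
N = Rational(-1, 30) (N = Pow(-30, -1) = Rational(-1, 30) ≈ -0.033333)
Add(-36, Mul(N, Function('u')(-15))) = Add(-36, Mul(Rational(-1, 30), -20)) = Add(-36, Rational(2, 3)) = Rational(-106, 3)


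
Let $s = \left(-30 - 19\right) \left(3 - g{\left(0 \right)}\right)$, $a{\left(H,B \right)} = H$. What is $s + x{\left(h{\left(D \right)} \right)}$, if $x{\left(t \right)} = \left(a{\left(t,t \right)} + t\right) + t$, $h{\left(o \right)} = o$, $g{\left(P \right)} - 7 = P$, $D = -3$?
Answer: $187$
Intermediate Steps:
$g{\left(P \right)} = 7 + P$
$x{\left(t \right)} = 3 t$ ($x{\left(t \right)} = \left(t + t\right) + t = 2 t + t = 3 t$)
$s = 196$ ($s = \left(-30 - 19\right) \left(3 - \left(7 + 0\right)\right) = - 49 \left(3 - 7\right) = \left(-49\right) \left(-4\right) = 196$)
$s + x{\left(h{\left(D \right)} \right)} = 196 + 3 \left(-3\right) = 196 - 9 = 187$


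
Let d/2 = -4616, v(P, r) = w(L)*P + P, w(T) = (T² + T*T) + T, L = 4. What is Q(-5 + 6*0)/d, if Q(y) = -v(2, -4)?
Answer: 37/4616 ≈ 0.0080156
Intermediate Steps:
w(T) = T + 2*T² (w(T) = (T² + T²) + T = 2*T² + T = T + 2*T²)
v(P, r) = 37*P (v(P, r) = (4*(1 + 2*4))*P + P = (4*(1 + 8))*P + P = (4*9)*P + P = 36*P + P = 37*P)
d = -9232 (d = 2*(-4616) = -9232)
Q(y) = -74 (Q(y) = -37*2 = -1*74 = -74)
Q(-5 + 6*0)/d = -74/(-9232) = -74*(-1/9232) = 37/4616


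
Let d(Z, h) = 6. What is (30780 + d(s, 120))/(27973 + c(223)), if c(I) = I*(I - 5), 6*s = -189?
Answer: 1466/3647 ≈ 0.40197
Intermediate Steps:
s = -63/2 (s = (1/6)*(-189) = -63/2 ≈ -31.500)
c(I) = I*(-5 + I)
(30780 + d(s, 120))/(27973 + c(223)) = (30780 + 6)/(27973 + 223*(-5 + 223)) = 30786/(27973 + 223*218) = 30786/(27973 + 48614) = 30786/76587 = 30786*(1/76587) = 1466/3647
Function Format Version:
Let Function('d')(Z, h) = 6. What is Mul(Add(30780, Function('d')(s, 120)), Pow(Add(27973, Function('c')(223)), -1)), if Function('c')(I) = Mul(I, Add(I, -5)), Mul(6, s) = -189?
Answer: Rational(1466, 3647) ≈ 0.40197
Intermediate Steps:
s = Rational(-63, 2) (s = Mul(Rational(1, 6), -189) = Rational(-63, 2) ≈ -31.500)
Function('c')(I) = Mul(I, Add(-5, I))
Mul(Add(30780, Function('d')(s, 120)), Pow(Add(27973, Function('c')(223)), -1)) = Mul(Add(30780, 6), Pow(Add(27973, Mul(223, Add(-5, 223))), -1)) = Mul(30786, Pow(Add(27973, Mul(223, 218)), -1)) = Mul(30786, Pow(Add(27973, 48614), -1)) = Mul(30786, Pow(76587, -1)) = Mul(30786, Rational(1, 76587)) = Rational(1466, 3647)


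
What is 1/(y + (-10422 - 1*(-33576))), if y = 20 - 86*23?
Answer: 1/21196 ≈ 4.7179e-5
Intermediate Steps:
y = -1958 (y = 20 - 1978 = -1958)
1/(y + (-10422 - 1*(-33576))) = 1/(-1958 + (-10422 - 1*(-33576))) = 1/(-1958 + (-10422 + 33576)) = 1/(-1958 + 23154) = 1/21196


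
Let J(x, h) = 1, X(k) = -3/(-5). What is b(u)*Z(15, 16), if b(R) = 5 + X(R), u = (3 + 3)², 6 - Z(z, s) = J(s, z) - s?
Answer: 588/5 ≈ 117.60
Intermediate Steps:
X(k) = ⅗ (X(k) = -3*(-⅕) = ⅗)
Z(z, s) = 5 + s (Z(z, s) = 6 - (1 - s) = 6 + (-1 + s) = 5 + s)
u = 36 (u = 6² = 36)
b(R) = 28/5 (b(R) = 5 + ⅗ = 28/5)
b(u)*Z(15, 16) = 28*(5 + 16)/5 = (28/5)*21 = 588/5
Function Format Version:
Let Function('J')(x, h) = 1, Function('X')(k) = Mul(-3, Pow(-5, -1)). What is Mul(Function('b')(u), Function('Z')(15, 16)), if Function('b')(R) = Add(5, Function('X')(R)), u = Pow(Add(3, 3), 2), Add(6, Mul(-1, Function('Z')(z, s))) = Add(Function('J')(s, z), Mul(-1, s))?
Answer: Rational(588, 5) ≈ 117.60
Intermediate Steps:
Function('X')(k) = Rational(3, 5) (Function('X')(k) = Mul(-3, Rational(-1, 5)) = Rational(3, 5))
Function('Z')(z, s) = Add(5, s) (Function('Z')(z, s) = Add(6, Mul(-1, Add(1, Mul(-1, s)))) = Add(6, Add(-1, s)) = Add(5, s))
u = 36 (u = Pow(6, 2) = 36)
Function('b')(R) = Rational(28, 5) (Function('b')(R) = Add(5, Rational(3, 5)) = Rational(28, 5))
Mul(Function('b')(u), Function('Z')(15, 16)) = Mul(Rational(28, 5), Add(5, 16)) = Mul(Rational(28, 5), 21) = Rational(588, 5)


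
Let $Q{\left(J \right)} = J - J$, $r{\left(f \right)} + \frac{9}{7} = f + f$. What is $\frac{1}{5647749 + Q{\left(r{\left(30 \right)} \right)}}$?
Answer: $\frac{1}{5647749} \approx 1.7706 \cdot 10^{-7}$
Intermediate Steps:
$r{\left(f \right)} = - \frac{9}{7} + 2 f$ ($r{\left(f \right)} = - \frac{9}{7} + \left(f + f\right) = - \frac{9}{7} + 2 f$)
$Q{\left(J \right)} = 0$
$\frac{1}{5647749 + Q{\left(r{\left(30 \right)} \right)}} = \frac{1}{5647749 + 0} = \frac{1}{5647749}$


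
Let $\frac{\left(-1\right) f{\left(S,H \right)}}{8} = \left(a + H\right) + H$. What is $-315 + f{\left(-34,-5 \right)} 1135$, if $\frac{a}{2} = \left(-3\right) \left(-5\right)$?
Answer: $-181915$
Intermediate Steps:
$a = 30$ ($a = 2 \left(\left(-3\right) \left(-5\right)\right) = 2 \cdot 15 = 30$)
$f{\left(S,H \right)} = -240 - 16 H$ ($f{\left(S,H \right)} = - 8 \left(\left(30 + H\right) + H\right) = - 8 \left(30 + 2 H\right) = -240 - 16 H$)
$-315 + f{\left(-34,-5 \right)} 1135 = -315 + \left(-240 - -80\right) 1135 = -315 + \left(-240 + 80\right) 1135 = -315 - 181600 = -181915$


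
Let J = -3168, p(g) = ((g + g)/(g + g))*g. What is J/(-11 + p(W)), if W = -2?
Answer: 3168/13 ≈ 243.69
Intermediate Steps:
p(g) = g (p(g) = ((2*g)/((2*g)))*g = ((2*g)*(1/(2*g)))*g = 1*g = g)
J/(-11 + p(W)) = -3168/(-11 - 2) = -3168/(-13) = -3168*(-1/13) = 3168/13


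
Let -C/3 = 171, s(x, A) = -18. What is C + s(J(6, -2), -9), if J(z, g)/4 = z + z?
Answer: -531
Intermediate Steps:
J(z, g) = 8*z (J(z, g) = 4*(z + z) = 4*(2*z) = 8*z)
C = -513 (C = -3*171 = -513)
C + s(J(6, -2), -9) = -513 - 18 = -531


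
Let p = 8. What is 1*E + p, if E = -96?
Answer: -88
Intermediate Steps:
1*E + p = 1*(-96) + 8 = -96 + 8 = -88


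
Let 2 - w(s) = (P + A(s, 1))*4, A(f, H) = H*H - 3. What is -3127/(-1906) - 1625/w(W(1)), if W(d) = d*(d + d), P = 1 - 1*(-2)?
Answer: 775876/953 ≈ 814.14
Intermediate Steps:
A(f, H) = -3 + H**2 (A(f, H) = H**2 - 3 = -3 + H**2)
P = 3 (P = 1 + 2 = 3)
W(d) = 2*d**2 (W(d) = d*(2*d) = 2*d**2)
w(s) = -2 (w(s) = 2 - (3 + (-3 + 1**2))*4 = 2 - (3 + (-3 + 1))*4 = 2 - (3 - 2)*4 = 2 - 4 = -2)
-3127/(-1906) - 1625/w(W(1)) = -3127/(-1906) - 1625/(-2) = -3127*(-1/1906) - 1625*(-1/2) = 3127/1906 + 1625/2 = 775876/953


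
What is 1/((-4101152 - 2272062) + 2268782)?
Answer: -1/4104432 ≈ -2.4364e-7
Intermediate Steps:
1/((-4101152 - 2272062) + 2268782) = 1/(-6373214 + 2268782) = 1/(-4104432) = -1/4104432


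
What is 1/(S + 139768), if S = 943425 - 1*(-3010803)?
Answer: 1/4093996 ≈ 2.4426e-7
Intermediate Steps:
S = 3954228 (S = 943425 + 3010803 = 3954228)
1/(S + 139768) = 1/(3954228 + 139768) = 1/4093996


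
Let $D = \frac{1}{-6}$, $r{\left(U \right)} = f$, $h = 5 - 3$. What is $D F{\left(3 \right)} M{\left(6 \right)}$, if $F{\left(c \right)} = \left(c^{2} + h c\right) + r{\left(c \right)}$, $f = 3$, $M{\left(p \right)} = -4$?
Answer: $12$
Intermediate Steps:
$h = 2$
$r{\left(U \right)} = 3$
$D = - \frac{1}{6} \approx -0.16667$
$F{\left(c \right)} = 3 + c^{2} + 2 c$ ($F{\left(c \right)} = \left(c^{2} + 2 c\right) + 3 = 3 + c^{2} + 2 c$)
$D F{\left(3 \right)} M{\left(6 \right)} = - \frac{3 + 3^{2} + 2 \cdot 3}{6} \left(-4\right) = - \frac{3 + 9 + 6}{6} \left(-4\right) = \left(- \frac{1}{6}\right) 18 \left(-4\right) = \left(-3\right) \left(-4\right) = 12$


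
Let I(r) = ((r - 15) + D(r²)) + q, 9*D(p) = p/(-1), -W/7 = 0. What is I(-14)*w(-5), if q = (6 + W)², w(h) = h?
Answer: 665/9 ≈ 73.889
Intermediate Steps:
W = 0 (W = -7*0 = 0)
D(p) = -p/9 (D(p) = (p/(-1))/9 = (p*(-1))/9 = (-p)/9 = -p/9)
q = 36 (q = (6 + 0)² = 6² = 36)
I(r) = 21 + r - r²/9 (I(r) = ((r - 15) - r²/9) + 36 = ((-15 + r) - r²/9) + 36 = (-15 + r - r²/9) + 36 = 21 + r - r²/9)
I(-14)*w(-5) = (21 - 14 - ⅑*(-14)²)*(-5) = (21 - 14 - ⅑*196)*(-5) = (21 - 14 - 196/9)*(-5) = -133/9*(-5) = 665/9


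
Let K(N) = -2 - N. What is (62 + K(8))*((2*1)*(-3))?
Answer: -312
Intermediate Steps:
(62 + K(8))*((2*1)*(-3)) = (62 + (-2 - 1*8))*((2*1)*(-3)) = (62 + (-2 - 8))*(2*(-3)) = (62 - 10)*(-6) = 52*(-6) = -312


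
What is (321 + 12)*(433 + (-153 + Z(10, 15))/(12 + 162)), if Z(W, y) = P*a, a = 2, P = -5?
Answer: 8344869/58 ≈ 1.4388e+5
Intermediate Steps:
Z(W, y) = -10 (Z(W, y) = -5*2 = -10)
(321 + 12)*(433 + (-153 + Z(10, 15))/(12 + 162)) = (321 + 12)*(433 + (-153 - 10)/(12 + 162)) = 333*(433 - 163/174) = 333*(75179/174) = 8344869/58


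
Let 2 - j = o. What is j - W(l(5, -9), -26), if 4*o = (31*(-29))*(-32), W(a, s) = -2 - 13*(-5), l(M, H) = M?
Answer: -7253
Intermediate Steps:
W(a, s) = 63 (W(a, s) = -2 + 65 = 63)
o = 7192 (o = ((31*(-29))*(-32))/4 = (-899*(-32))/4 = (1/4)*28768 = 7192)
j = -7190 (j = 2 - 1*7192 = 2 - 7192 = -7190)
j - W(l(5, -9), -26) = -7190 - 1*63 = -7190 - 63 = -7253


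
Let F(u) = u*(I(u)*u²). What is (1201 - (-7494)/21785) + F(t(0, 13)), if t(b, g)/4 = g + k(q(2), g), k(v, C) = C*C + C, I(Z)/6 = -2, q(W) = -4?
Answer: -124057357668721/21785 ≈ -5.6946e+9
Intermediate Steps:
I(Z) = -12 (I(Z) = 6*(-2) = -12)
k(v, C) = C + C² (k(v, C) = C² + C = C + C²)
t(b, g) = 4*g + 4*g*(1 + g) (t(b, g) = 4*(g + g*(1 + g)) = 4*g + 4*g*(1 + g))
F(u) = -12*u³ (F(u) = u*(-12*u²) = -12*u³)
(1201 - (-7494)/21785) + F(t(0, 13)) = (1201 - (-7494)/21785) - 12*140608*(2 + 13)³ = (1201 - (-7494)/21785) - 12*(4*13*15)³ = (1201 - 1*(-7494/21785)) - 12*780³ = (1201 + 7494/21785) - 12*474552000 = 26171279/21785 - 5694624000 = -124057357668721/21785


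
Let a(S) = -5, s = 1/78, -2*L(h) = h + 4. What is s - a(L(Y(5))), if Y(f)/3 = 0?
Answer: 391/78 ≈ 5.0128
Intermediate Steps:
Y(f) = 0 (Y(f) = 3*0 = 0)
L(h) = -2 - h/2 (L(h) = -(h + 4)/2 = -(4 + h)/2 = -2 - h/2)
s = 1/78 ≈ 0.012821
s - a(L(Y(5))) = 1/78 - 1*(-5) = 1/78 + 5 = 391/78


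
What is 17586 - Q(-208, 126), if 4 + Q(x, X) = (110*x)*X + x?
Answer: 2900678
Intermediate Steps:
Q(x, X) = -4 + x + 110*X*x (Q(x, X) = -4 + ((110*x)*X + x) = -4 + (110*X*x + x) = -4 + (x + 110*X*x) = -4 + x + 110*X*x)
17586 - Q(-208, 126) = 17586 - (-4 - 208 + 110*126*(-208)) = 17586 - (-4 - 208 - 2882880) = 17586 - 1*(-2883092) = 17586 + 2883092 = 2900678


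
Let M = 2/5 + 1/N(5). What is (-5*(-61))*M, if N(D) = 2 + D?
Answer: 1159/7 ≈ 165.57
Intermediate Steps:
M = 19/35 (M = 2/5 + 1/(2 + 5) = 2*(1/5) + 1/7 = 2/5 + 1*(1/7) = 2/5 + 1/7 = 19/35 ≈ 0.54286)
(-5*(-61))*M = -5*(-61)*(19/35) = 305*(19/35) = 1159/7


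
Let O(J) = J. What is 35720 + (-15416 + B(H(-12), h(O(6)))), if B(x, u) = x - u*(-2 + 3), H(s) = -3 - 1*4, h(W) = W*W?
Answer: 20261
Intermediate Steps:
h(W) = W²
H(s) = -7 (H(s) = -3 - 4 = -7)
B(x, u) = x - u
35720 + (-15416 + B(H(-12), h(O(6)))) = 35720 + (-15416 + (-7 - 1*6²)) = 35720 + (-15416 + (-7 - 1*36)) = 35720 + (-15416 + (-7 - 36)) = 35720 + (-15416 - 43) = 35720 - 15459 = 20261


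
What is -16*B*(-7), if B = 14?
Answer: 1568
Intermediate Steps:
-16*B*(-7) = -16*14*(-7) = -224*(-7) = 1568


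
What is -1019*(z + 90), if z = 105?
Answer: -198705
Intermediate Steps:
-1019*(z + 90) = -1019*(105 + 90) = -1019*195 = -198705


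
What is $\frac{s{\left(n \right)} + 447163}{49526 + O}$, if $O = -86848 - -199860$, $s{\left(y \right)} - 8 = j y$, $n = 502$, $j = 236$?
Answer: $\frac{565643}{162538} \approx 3.4801$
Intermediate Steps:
$s{\left(y \right)} = 8 + 236 y$
$O = 113012$ ($O = -86848 + 199860 = 113012$)
$\frac{s{\left(n \right)} + 447163}{49526 + O} = \frac{\left(8 + 236 \cdot 502\right) + 447163}{49526 + 113012} = \frac{\left(8 + 118472\right) + 447163}{162538} = \left(118480 + 447163\right) \frac{1}{162538} = 565643 \cdot \frac{1}{162538} = \frac{565643}{162538}$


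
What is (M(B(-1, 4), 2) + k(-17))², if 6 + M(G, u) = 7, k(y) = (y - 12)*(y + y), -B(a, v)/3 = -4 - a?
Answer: 974169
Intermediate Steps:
B(a, v) = 12 + 3*a (B(a, v) = -3*(-4 - a) = 12 + 3*a)
k(y) = 2*y*(-12 + y) (k(y) = (-12 + y)*(2*y) = 2*y*(-12 + y))
M(G, u) = 1 (M(G, u) = -6 + 7 = 1)
(M(B(-1, 4), 2) + k(-17))² = (1 + 2*(-17)*(-12 - 17))² = (1 + 2*(-17)*(-29))² = (1 + 986)² = 987² = 974169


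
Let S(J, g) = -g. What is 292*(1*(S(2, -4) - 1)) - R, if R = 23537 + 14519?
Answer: -37180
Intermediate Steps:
R = 38056
292*(1*(S(2, -4) - 1)) - R = 292*(1*(-1*(-4) - 1)) - 1*38056 = 292*(1*(4 - 1)) - 38056 = 292*(1*3) - 38056 = 292*3 - 38056 = 876 - 38056 = -37180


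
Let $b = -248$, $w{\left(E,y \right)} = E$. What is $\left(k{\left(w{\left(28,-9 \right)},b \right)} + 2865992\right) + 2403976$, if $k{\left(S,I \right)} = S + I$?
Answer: $5269748$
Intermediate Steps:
$k{\left(S,I \right)} = I + S$
$\left(k{\left(w{\left(28,-9 \right)},b \right)} + 2865992\right) + 2403976 = \left(\left(-248 + 28\right) + 2865992\right) + 2403976 = \left(-220 + 2865992\right) + 2403976 = 2865772 + 2403976 = 5269748$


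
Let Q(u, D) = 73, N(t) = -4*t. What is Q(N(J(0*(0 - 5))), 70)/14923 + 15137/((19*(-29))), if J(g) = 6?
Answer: -225849228/8222573 ≈ -27.467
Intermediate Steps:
Q(N(J(0*(0 - 5))), 70)/14923 + 15137/((19*(-29))) = 73/14923 + 15137/((19*(-29))) = 73*(1/14923) + 15137/(-551) = 73/14923 + 15137*(-1/551) = 73/14923 - 15137/551 = -225849228/8222573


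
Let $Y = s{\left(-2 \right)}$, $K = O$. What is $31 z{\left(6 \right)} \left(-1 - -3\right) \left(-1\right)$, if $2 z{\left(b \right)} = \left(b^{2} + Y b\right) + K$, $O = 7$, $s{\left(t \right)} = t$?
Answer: $-961$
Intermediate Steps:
$K = 7$
$Y = -2$
$z{\left(b \right)} = \frac{7}{2} + \frac{b^{2}}{2} - b$ ($z{\left(b \right)} = \frac{\left(b^{2} - 2 b\right) + 7}{2} = \frac{7 + b^{2} - 2 b}{2} = \frac{7}{2} + \frac{b^{2}}{2} - b$)
$31 z{\left(6 \right)} \left(-1 - -3\right) \left(-1\right) = 31 \left(\frac{7}{2} + \frac{6^{2}}{2} - 6\right) \left(-1 - -3\right) \left(-1\right) = 31 \left(\frac{7}{2} + \frac{1}{2} \cdot 36 - 6\right) \left(-1 + 3\right) \left(-1\right) = 31 \left(\frac{7}{2} + 18 - 6\right) 2 \left(-1\right) = 31 \cdot \frac{31}{2} \left(-2\right) = \frac{961}{2} \left(-2\right) = -961$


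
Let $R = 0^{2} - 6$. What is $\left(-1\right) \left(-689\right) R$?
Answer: $-4134$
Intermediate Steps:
$R = -6$ ($R = 0 - 6 = -6$)
$\left(-1\right) \left(-689\right) R = \left(-1\right) \left(-689\right) \left(-6\right) = 689 \left(-6\right) = -4134$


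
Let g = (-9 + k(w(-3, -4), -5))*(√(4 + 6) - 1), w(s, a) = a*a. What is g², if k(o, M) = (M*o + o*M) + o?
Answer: 257499 - 46818*√10 ≈ 1.0945e+5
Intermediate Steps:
w(s, a) = a²
k(o, M) = o + 2*M*o (k(o, M) = (M*o + M*o) + o = 2*M*o + o = o + 2*M*o)
g = 153 - 153*√10 (g = (-9 + (-4)²*(1 + 2*(-5)))*(√(4 + 6) - 1) = (-9 + 16*(1 - 10))*(√10 - 1) = (-9 + 16*(-9))*(-1 + √10) = (-9 - 144)*(-1 + √10) = -153*(-1 + √10) = 153 - 153*√10 ≈ -330.83)
g² = (153 - 153*√10)²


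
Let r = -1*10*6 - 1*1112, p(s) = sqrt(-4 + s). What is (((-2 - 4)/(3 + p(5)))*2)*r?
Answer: 3516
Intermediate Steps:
r = -1172 (r = -10*6 - 1112 = -60 - 1112 = -1172)
(((-2 - 4)/(3 + p(5)))*2)*r = (((-2 - 4)/(3 + sqrt(-4 + 5)))*2)*(-1172) = (-6/(3 + sqrt(1))*2)*(-1172) = (-6/(3 + 1)*2)*(-1172) = (-6/4*2)*(-1172) = (-6*1/4*2)*(-1172) = -3/2*2*(-1172) = -3*(-1172) = 3516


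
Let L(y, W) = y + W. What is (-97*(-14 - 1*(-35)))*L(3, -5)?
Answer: 4074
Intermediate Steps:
L(y, W) = W + y
(-97*(-14 - 1*(-35)))*L(3, -5) = (-97*(-14 - 1*(-35)))*(-5 + 3) = -97*(-14 + 35)*(-2) = -97*21*(-2) = -2037*(-2) = 4074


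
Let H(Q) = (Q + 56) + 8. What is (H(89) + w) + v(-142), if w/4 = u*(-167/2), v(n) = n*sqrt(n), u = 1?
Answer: -181 - 142*I*sqrt(142) ≈ -181.0 - 1692.1*I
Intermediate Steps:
H(Q) = 64 + Q (H(Q) = (56 + Q) + 8 = 64 + Q)
v(n) = n**(3/2)
w = -334 (w = 4*(1*(-167/2)) = 4*(-167/2) = -334)
(H(89) + w) + v(-142) = ((64 + 89) - 334) + (-142)**(3/2) = (153 - 334) - 142*I*sqrt(142) = -181 - 142*I*sqrt(142)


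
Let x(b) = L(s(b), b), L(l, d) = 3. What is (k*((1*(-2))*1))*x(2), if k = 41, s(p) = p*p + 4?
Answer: -246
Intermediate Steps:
s(p) = 4 + p² (s(p) = p² + 4 = 4 + p²)
x(b) = 3
(k*((1*(-2))*1))*x(2) = (41*((1*(-2))*1))*3 = (41*(-2*1))*3 = (41*(-2))*3 = -82*3 = -246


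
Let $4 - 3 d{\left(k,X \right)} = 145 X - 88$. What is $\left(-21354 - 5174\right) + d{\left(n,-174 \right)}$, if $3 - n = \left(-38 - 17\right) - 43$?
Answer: $- \frac{54262}{3} \approx -18087.0$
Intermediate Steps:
$n = 101$ ($n = 3 - \left(\left(-38 - 17\right) - 43\right) = 3 - \left(-55 - 43\right) = 3 - -98 = 3 + 98 = 101$)
$d{\left(k,X \right)} = \frac{92}{3} - \frac{145 X}{3}$ ($d{\left(k,X \right)} = \frac{4}{3} - \frac{145 X - 88}{3} = \frac{4}{3} - \frac{-88 + 145 X}{3} = \frac{4}{3} - \left(- \frac{88}{3} + \frac{145 X}{3}\right) = \frac{92}{3} - \frac{145 X}{3}$)
$\left(-21354 - 5174\right) + d{\left(n,-174 \right)} = \left(-21354 - 5174\right) + \left(\frac{92}{3} - -8410\right) = -26528 + \left(\frac{92}{3} + 8410\right) = -26528 + \frac{25322}{3} = - \frac{54262}{3}$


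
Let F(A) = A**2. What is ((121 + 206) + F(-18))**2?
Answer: 423801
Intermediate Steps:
((121 + 206) + F(-18))**2 = ((121 + 206) + (-18)**2)**2 = (327 + 324)**2 = 651**2 = 423801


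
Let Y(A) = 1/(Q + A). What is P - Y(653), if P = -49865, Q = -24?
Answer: -31365086/629 ≈ -49865.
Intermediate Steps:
Y(A) = 1/(-24 + A)
P - Y(653) = -49865 - 1/(-24 + 653) = -49865 - 1/629 = -31365086/629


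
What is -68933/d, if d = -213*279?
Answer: 68933/59427 ≈ 1.1600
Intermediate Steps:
d = -59427
-68933/d = -68933/(-59427) = -68933*(-1/59427) = 68933/59427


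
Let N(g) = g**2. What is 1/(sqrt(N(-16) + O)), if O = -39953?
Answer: -I*sqrt(39697)/39697 ≈ -0.005019*I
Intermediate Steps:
1/(sqrt(N(-16) + O)) = 1/(sqrt((-16)**2 - 39953)) = 1/(sqrt(256 - 39953)) = 1/(sqrt(-39697)) = 1/(I*sqrt(39697)) = -I*sqrt(39697)/39697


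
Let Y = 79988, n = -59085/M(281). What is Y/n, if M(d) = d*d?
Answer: -6315932468/59085 ≈ -1.0690e+5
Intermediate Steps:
M(d) = d**2
n = -59085/78961 (n = -59085/(281**2) = -59085/78961 ≈ -0.74828)
Y/n = 79988/(-59085/78961) = 79988*(-78961/59085) = -6315932468/59085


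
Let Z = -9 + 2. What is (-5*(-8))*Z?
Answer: -280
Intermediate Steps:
Z = -7
(-5*(-8))*Z = -5*(-8)*(-7) = 40*(-7) = -280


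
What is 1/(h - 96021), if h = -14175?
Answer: -1/110196 ≈ -9.0747e-6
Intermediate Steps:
1/(h - 96021) = 1/(-14175 - 96021) = 1/(-110196) = -1/110196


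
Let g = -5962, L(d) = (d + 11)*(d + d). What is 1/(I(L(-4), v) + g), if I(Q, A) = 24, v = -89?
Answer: -1/5938 ≈ -0.00016841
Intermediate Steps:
L(d) = 2*d*(11 + d) (L(d) = (11 + d)*(2*d) = 2*d*(11 + d))
1/(I(L(-4), v) + g) = 1/(24 - 5962) = 1/(-5938) = -1/5938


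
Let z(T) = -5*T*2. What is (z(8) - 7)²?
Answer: 7569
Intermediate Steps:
z(T) = -10*T
(z(8) - 7)² = (-10*8 - 7)² = (-80 - 7)² = (-87)² = 7569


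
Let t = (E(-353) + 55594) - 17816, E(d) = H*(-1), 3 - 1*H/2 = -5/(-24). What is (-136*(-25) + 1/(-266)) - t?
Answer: -54858383/1596 ≈ -34372.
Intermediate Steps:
H = 67/12 (H = 6 - (-10)/(-24) = 6 - (-10)*(-1)/24 = 6 - 2*5/24 = 6 - 5/12 = 67/12 ≈ 5.5833)
E(d) = -67/12 (E(d) = (67/12)*(-1) = -67/12)
t = 453269/12 (t = (-67/12 + 55594) - 17816 = 667061/12 - 17816 = 453269/12 ≈ 37772.)
(-136*(-25) + 1/(-266)) - t = (-136*(-25) + 1/(-266)) - 1*453269/12 = (3400 - 1/266) - 453269/12 = 904399/266 - 453269/12 = -54858383/1596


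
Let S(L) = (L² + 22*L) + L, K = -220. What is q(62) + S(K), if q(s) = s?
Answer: 43402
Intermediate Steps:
S(L) = L² + 23*L
q(62) + S(K) = 62 - 220*(23 - 220) = 62 - 220*(-197) = 62 + 43340 = 43402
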